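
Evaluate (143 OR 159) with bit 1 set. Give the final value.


Step 1: 143 | 159 = 159
Step 2: 159 | (1 << 1) = 159 | 2 = 159

159


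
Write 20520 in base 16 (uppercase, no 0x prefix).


20520 = 5028 hex

5028


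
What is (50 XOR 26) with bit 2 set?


Step 1: 50 ^ 26 = 40
Step 2: 40 | (1 << 2) = 40 | 4 = 44

44


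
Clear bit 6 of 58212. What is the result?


58212 & ~(1 << 6) = 58148

58148


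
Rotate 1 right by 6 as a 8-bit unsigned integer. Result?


Rotate 0b1 right by 6 (8-bit) = 0b100 = 4

4


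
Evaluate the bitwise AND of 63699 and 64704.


0b1111100011010011 & 0b1111110011000000 = 0b1111100011000000 = 63680

63680


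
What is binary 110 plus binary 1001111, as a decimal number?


110 + 1001111 = 1010101 = 85

85


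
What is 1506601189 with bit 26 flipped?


1506601189 ^ (1 << 26) = 1506601189 ^ 67108864 = 1573710053

1573710053


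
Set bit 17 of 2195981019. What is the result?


2195981019 | (1 << 17) = 2195981019 | 131072 = 2196112091

2196112091


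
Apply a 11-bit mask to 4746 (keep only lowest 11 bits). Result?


4746 & 2047 = 650

650


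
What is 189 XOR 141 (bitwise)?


0b10111101 ^ 0b10001101 = 0b110000 = 48

48


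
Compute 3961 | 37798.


0b111101111001 | 0b1001001110100110 = 0b1001111111111111 = 40959

40959


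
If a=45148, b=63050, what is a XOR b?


45148 ^ 63050 = 17942

17942


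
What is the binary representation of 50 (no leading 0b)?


50 = 110010 in binary

110010


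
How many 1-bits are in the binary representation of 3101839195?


0b10111000111000100100111101011011 has 18 set bits

18


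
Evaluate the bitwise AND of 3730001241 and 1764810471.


0b11011110010100110100110101011001 & 0b1101001001100001101111011100111 = 0b1001000000100000100110001000001 = 1209027649

1209027649


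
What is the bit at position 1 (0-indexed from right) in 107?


0b1101011, position 1 = 1

1


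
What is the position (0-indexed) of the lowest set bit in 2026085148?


0b1111000110000111001101100011100. Lowest set bit at position 2

2


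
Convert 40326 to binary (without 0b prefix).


40326 = 1001110110000110 in binary

1001110110000110


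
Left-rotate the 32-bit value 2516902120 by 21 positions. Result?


Rotate 0b10010110000001001110000011101000 left by 21 (32-bit) = 0b11101000100101100000010011100 = 487768220

487768220


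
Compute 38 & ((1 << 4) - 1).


38 & 15 = 6

6


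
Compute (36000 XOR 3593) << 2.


Step 1: 36000 ^ 3593 = 33449
Step 2: 33449 << 2 = 133796

133796


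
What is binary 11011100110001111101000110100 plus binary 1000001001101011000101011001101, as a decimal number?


11011100110001111101000110100 + 1000001001101011000101011001101 = 1011100110011101000010100000001 = 1557038337

1557038337


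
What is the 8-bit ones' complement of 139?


139 ^ 255 = 116

116


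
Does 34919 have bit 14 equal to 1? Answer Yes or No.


0b1000100001100111, bit 14 = 0. No

No


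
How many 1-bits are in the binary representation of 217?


0b11011001 has 5 set bits

5


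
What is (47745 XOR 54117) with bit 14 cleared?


Step 1: 47745 ^ 54117 = 27108
Step 2: 27108 & ~(1 << 14) = 10724

10724


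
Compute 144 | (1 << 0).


144 | (1 << 0) = 144 | 1 = 145

145


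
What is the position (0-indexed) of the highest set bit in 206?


0b11001110. Highest set bit at position 7

7


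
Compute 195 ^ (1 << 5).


195 ^ (1 << 5) = 195 ^ 32 = 227

227


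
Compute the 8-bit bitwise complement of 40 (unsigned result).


~0b101000 = 0b11010111 = 215 (8-bit unsigned)

215


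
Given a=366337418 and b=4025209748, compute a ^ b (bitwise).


366337418 ^ 4025209748 = 4198370846

4198370846


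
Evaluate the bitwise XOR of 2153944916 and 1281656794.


0b10000000011000101001011101010100 ^ 0b1001100011001001000011111011010 = 0b11001100000001100001000010001110 = 3422949518

3422949518


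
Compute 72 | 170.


0b1001000 | 0b10101010 = 0b11101010 = 234

234


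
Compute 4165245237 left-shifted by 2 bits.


0b11111000010001001001100100110101 << 2 = 0b1111100001000100100110010011010100 = 16660980948

16660980948


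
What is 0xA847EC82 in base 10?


A847EC82 hex = 2823285890 decimal

2823285890


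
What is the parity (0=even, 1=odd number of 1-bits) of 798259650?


0b101111100101000111100111000010 has 16 ones => parity 0

0


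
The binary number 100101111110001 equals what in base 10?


100101111110001 in decimal = 19441

19441


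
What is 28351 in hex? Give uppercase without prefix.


28351 = 6EBF hex

6EBF


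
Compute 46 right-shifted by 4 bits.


0b101110 >> 4 = 0b10 = 2

2


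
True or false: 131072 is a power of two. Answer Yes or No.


0b100000000000000000. Only one bit set => Yes

Yes


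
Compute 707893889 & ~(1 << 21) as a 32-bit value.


707893889 & ~(1 << 21) = 705796737

705796737


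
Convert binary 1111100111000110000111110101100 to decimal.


1111100111000110000111110101100 in decimal = 2095255468

2095255468


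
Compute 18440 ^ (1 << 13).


18440 ^ (1 << 13) = 18440 ^ 8192 = 26632

26632


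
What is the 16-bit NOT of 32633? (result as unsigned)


~0b111111101111001 = 0b1000000010000110 = 32902 (16-bit unsigned)

32902


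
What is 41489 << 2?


0b1010001000010001 << 2 = 0b101000100001000100 = 165956

165956


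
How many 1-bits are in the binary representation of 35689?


0b1000101101101001 has 8 set bits

8


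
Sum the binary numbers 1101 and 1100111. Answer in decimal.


1101 + 1100111 = 1110100 = 116

116


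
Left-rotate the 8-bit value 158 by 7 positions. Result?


Rotate 0b10011110 left by 7 (8-bit) = 0b1001111 = 79

79


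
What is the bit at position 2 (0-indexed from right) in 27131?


0b110100111111011, position 2 = 0

0


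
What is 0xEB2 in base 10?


EB2 hex = 3762 decimal

3762


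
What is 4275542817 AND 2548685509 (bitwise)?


0b11111110110101111001101100100001 & 0b10010111111010011101101011000101 = 0b10010110110000011001101000000001 = 2529270273

2529270273


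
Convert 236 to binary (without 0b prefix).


236 = 11101100 in binary

11101100


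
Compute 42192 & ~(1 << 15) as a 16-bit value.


42192 & ~(1 << 15) = 9424

9424


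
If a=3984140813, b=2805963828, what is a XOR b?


3984140813 ^ 2805963828 = 1246148153

1246148153


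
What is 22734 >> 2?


0b101100011001110 >> 2 = 0b1011000110011 = 5683

5683


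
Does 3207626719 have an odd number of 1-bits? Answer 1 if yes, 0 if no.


0b10111111001100000111111111011111 has 23 ones => parity 1

1


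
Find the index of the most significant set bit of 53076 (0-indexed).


0b1100111101010100. Highest set bit at position 15

15


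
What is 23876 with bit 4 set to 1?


23876 | (1 << 4) = 23876 | 16 = 23892

23892


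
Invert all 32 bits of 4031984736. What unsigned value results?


4031984736 ^ 4294967295 = 262982559

262982559


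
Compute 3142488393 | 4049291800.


0b10111011010011101001000101001001 | 0b11110001010110110100101000011000 = 0b11111011010111111101101101011001 = 4217363289

4217363289


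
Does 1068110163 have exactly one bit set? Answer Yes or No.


0b111111101010100001000101010011. Multiple bits set => No

No


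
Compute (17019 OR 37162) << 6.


Step 1: 17019 | 37162 = 54139
Step 2: 54139 << 6 = 3464896

3464896


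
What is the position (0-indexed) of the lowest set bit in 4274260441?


0b11111110110001000000100111011001. Lowest set bit at position 0

0


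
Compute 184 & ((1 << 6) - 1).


184 & 63 = 56

56


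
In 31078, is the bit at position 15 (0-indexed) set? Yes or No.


0b111100101100110, bit 15 = 0. No

No


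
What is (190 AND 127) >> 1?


Step 1: 190 & 127 = 62
Step 2: 62 >> 1 = 31

31


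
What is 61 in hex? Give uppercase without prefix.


61 = 3D hex

3D


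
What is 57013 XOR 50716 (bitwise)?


0b1101111010110101 ^ 0b1100011000011100 = 0b1100010101001 = 6313

6313


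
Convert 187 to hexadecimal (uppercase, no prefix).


187 = BB hex

BB


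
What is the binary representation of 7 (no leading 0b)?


7 = 111 in binary

111


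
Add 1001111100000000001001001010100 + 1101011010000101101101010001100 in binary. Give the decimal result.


1001111100000000001001001010100 + 1101011010000101101101010001100 = 10111010110000101110110011100000 = 3133336800

3133336800


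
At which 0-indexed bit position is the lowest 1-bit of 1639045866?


0b1100001101100011101101011101010. Lowest set bit at position 1

1


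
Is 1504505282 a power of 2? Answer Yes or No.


0b1011001101011001110110111000010. Multiple bits set => No

No


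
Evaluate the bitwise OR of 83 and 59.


0b1010011 | 0b111011 = 0b1111011 = 123

123


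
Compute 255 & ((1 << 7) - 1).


255 & 127 = 127

127


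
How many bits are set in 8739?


0b10001000100011 has 5 set bits

5


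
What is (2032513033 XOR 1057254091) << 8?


Step 1: 2032513033 ^ 1057254091 = 1176623810
Step 2: 1176623810 << 8 = 301215695360

301215695360


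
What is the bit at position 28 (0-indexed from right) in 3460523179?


0b11001110010000110110010010101011, position 28 = 0

0


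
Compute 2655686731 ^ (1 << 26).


2655686731 ^ (1 << 26) = 2655686731 ^ 67108864 = 2588577867

2588577867


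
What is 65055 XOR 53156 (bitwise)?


0b1111111000011111 ^ 0b1100111110100100 = 0b11000110111011 = 12731

12731


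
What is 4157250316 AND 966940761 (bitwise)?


0b11110111110010101001101100001100 & 0b111001101000100101100001011001 = 0b110001100000100001100000001000 = 830609416

830609416


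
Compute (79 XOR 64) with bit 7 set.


Step 1: 79 ^ 64 = 15
Step 2: 15 | (1 << 7) = 15 | 128 = 143

143


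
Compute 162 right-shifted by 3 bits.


0b10100010 >> 3 = 0b10100 = 20

20


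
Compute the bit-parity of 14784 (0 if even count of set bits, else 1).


0b11100111000000 has 6 ones => parity 0

0


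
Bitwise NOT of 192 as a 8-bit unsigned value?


~0b11000000 = 0b111111 = 63 (8-bit unsigned)

63


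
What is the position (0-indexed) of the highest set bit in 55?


0b110111. Highest set bit at position 5

5


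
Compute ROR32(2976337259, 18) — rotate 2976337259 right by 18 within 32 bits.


Rotate 0b10110001011001110100110101101011 right by 18 (32-bit) = 0b11010011010110101110110001011001 = 3545951321

3545951321


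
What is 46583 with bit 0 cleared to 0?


46583 & ~(1 << 0) = 46582

46582


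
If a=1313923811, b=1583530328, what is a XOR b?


1313923811 ^ 1583530328 = 271721403

271721403


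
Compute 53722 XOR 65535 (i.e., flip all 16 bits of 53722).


53722 ^ 65535 = 11813

11813


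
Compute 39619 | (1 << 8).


39619 | (1 << 8) = 39619 | 256 = 39875

39875


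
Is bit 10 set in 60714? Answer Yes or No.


0b1110110100101010, bit 10 = 1. Yes

Yes


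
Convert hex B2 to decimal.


B2 hex = 178 decimal

178


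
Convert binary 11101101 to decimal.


11101101 in decimal = 237

237


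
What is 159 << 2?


0b10011111 << 2 = 0b1001111100 = 636

636


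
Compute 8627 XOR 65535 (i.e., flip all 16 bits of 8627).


8627 ^ 65535 = 56908

56908


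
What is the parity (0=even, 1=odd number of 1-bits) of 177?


0b10110001 has 4 ones => parity 0

0


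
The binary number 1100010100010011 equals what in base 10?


1100010100010011 in decimal = 50451

50451


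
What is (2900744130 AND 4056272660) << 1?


Step 1: 2900744130 & 4056272660 = 2697316096
Step 2: 2697316096 << 1 = 5394632192

5394632192


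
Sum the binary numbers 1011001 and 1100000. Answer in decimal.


1011001 + 1100000 = 10111001 = 185

185


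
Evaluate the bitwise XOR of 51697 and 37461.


0b1100100111110001 ^ 0b1001001001010101 = 0b101101110100100 = 23460

23460


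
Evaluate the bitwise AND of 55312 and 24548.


0b1101100000010000 & 0b101111111100100 = 0b101100000000000 = 22528

22528


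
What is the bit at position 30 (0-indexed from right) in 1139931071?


0b1000011111100011111011110111111, position 30 = 1

1


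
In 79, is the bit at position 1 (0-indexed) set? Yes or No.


0b1001111, bit 1 = 1. Yes

Yes


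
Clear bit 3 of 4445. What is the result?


4445 & ~(1 << 3) = 4437

4437


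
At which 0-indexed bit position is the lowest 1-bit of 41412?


0b1010000111000100. Lowest set bit at position 2

2


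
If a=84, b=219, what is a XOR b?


84 ^ 219 = 143

143


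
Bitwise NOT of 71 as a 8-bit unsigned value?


~0b1000111 = 0b10111000 = 184 (8-bit unsigned)

184


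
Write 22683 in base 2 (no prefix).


22683 = 101100010011011 in binary

101100010011011


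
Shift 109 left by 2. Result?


0b1101101 << 2 = 0b110110100 = 436

436


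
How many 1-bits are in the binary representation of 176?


0b10110000 has 3 set bits

3


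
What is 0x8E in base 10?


8E hex = 142 decimal

142


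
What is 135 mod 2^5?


135 & 31 = 7

7


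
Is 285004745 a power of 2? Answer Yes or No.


0b10000111111001101001111001001. Multiple bits set => No

No


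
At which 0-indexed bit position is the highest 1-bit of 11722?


0b10110111001010. Highest set bit at position 13

13


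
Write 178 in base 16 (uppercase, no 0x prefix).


178 = B2 hex

B2


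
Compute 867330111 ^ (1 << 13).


867330111 ^ (1 << 13) = 867330111 ^ 8192 = 867321919

867321919


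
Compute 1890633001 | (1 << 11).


1890633001 | (1 << 11) = 1890633001 | 2048 = 1890635049

1890635049


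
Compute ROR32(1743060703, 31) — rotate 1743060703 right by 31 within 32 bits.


Rotate 0b1100111111001001111111011011111 right by 31 (32-bit) = 0b11001111110010011111110110111110 = 3486121406

3486121406


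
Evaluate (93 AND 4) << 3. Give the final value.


Step 1: 93 & 4 = 4
Step 2: 4 << 3 = 32

32


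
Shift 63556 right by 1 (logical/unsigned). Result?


0b1111100001000100 >> 1 = 0b111110000100010 = 31778

31778


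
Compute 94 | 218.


0b1011110 | 0b11011010 = 0b11011110 = 222

222


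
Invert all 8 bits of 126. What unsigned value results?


126 ^ 255 = 129

129


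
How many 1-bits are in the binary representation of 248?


0b11111000 has 5 set bits

5


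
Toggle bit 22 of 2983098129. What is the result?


2983098129 ^ (1 << 22) = 2983098129 ^ 4194304 = 2978903825

2978903825


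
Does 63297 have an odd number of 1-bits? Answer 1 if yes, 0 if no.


0b1111011101000001 has 9 ones => parity 1

1


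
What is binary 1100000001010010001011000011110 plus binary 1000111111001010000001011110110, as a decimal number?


1100000001010010001011000011110 + 1000111111001010000001011110110 = 10101000000011100001100100010100 = 2819496212

2819496212


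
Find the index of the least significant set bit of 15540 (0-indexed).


0b11110010110100. Lowest set bit at position 2

2


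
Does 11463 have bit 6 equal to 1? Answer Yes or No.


0b10110011000111, bit 6 = 1. Yes

Yes


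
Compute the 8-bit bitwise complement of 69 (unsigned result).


~0b1000101 = 0b10111010 = 186 (8-bit unsigned)

186


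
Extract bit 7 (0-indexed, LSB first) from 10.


0b1010, position 7 = 0

0


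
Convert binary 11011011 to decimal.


11011011 in decimal = 219

219


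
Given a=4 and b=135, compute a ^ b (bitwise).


4 ^ 135 = 131

131


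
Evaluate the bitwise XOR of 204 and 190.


0b11001100 ^ 0b10111110 = 0b1110010 = 114

114


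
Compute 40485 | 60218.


0b1001111000100101 | 0b1110101100111010 = 0b1111111100111111 = 65343

65343


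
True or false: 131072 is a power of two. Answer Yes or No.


0b100000000000000000. Only one bit set => Yes

Yes


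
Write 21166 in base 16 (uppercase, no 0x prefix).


21166 = 52AE hex

52AE


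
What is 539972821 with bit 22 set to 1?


539972821 | (1 << 22) = 539972821 | 4194304 = 544167125

544167125


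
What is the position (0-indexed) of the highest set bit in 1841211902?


0b1101101101111101010100111111110. Highest set bit at position 30

30


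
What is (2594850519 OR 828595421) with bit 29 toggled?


Step 1: 2594850519 | 828595421 = 3152764639
Step 2: 3152764639 ^ (1 << 29) = 3152764639 ^ 536870912 = 2615893727

2615893727


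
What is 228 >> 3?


0b11100100 >> 3 = 0b11100 = 28

28


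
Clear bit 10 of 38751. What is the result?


38751 & ~(1 << 10) = 37727

37727


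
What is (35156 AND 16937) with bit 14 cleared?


Step 1: 35156 & 16937 = 0
Step 2: 0 & ~(1 << 14) = 0

0


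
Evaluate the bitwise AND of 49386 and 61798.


0b1100000011101010 & 0b1111000101100110 = 0b1100000001100010 = 49250

49250


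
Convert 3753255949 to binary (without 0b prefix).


3753255949 = 11011111101101100010010000001101 in binary

11011111101101100010010000001101


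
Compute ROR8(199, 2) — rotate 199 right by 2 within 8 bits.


Rotate 0b11000111 right by 2 (8-bit) = 0b11110001 = 241

241


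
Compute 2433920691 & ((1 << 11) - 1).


2433920691 & 2047 = 1715

1715


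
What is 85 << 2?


0b1010101 << 2 = 0b101010100 = 340

340


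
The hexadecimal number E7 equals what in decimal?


E7 hex = 231 decimal

231


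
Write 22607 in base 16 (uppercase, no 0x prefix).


22607 = 584F hex

584F


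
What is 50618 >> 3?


0b1100010110111010 >> 3 = 0b1100010110111 = 6327

6327


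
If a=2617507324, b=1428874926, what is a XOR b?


2617507324 ^ 1428874926 = 3374914386

3374914386


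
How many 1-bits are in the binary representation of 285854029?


0b10001000010011100100101001101 has 12 set bits

12


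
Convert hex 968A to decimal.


968A hex = 38538 decimal

38538


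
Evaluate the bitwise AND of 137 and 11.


0b10001001 & 0b1011 = 0b1001 = 9

9


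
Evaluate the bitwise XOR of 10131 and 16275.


0b10011110010011 ^ 0b11111110010011 = 0b1100000000000 = 6144

6144


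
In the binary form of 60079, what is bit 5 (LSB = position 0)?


0b1110101010101111, position 5 = 1

1


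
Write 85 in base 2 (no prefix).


85 = 1010101 in binary

1010101


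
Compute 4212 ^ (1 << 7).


4212 ^ (1 << 7) = 4212 ^ 128 = 4340

4340


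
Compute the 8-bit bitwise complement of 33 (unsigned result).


~0b100001 = 0b11011110 = 222 (8-bit unsigned)

222


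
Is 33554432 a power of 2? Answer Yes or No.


0b10000000000000000000000000. Only one bit set => Yes

Yes


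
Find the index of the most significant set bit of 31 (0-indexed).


0b11111. Highest set bit at position 4

4


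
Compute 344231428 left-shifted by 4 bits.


0b10100100001001000111000000100 << 4 = 0b101001000010010001110000001000000 = 5507702848

5507702848


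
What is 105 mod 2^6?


105 & 63 = 41

41


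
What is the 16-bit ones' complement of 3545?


3545 ^ 65535 = 61990

61990


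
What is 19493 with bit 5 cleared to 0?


19493 & ~(1 << 5) = 19461

19461


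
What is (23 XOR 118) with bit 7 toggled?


Step 1: 23 ^ 118 = 97
Step 2: 97 ^ (1 << 7) = 97 ^ 128 = 225

225


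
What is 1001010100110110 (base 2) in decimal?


1001010100110110 in decimal = 38198

38198


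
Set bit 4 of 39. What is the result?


39 | (1 << 4) = 39 | 16 = 55

55


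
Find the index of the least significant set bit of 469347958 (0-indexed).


0b11011111110011010111001110110. Lowest set bit at position 1

1


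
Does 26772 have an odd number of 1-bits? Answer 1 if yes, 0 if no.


0b110100010010100 has 6 ones => parity 0

0


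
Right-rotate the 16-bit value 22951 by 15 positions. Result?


Rotate 0b101100110100111 right by 15 (16-bit) = 0b1011001101001110 = 45902

45902


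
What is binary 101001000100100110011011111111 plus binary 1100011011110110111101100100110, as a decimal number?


101001000100100110011011111111 + 1100011011110110111101100100110 = 10001100100011011110001000100101 = 2358108709

2358108709


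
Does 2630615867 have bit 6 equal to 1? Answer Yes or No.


0b10011100110011000000001100111011, bit 6 = 0. No

No


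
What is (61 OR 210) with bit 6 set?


Step 1: 61 | 210 = 255
Step 2: 255 | (1 << 6) = 255 | 64 = 255

255


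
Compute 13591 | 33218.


0b11010100010111 | 0b1000000111000010 = 0b1011010111010111 = 46551

46551


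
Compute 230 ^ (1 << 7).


230 ^ (1 << 7) = 230 ^ 128 = 102

102


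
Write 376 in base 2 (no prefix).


376 = 101111000 in binary

101111000


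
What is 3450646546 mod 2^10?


3450646546 & 1023 = 18

18


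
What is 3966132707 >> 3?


0b11101100011001100110000111100011 >> 3 = 0b11101100011001100110000111100 = 495766588

495766588


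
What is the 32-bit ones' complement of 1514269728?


1514269728 ^ 4294967295 = 2780697567

2780697567


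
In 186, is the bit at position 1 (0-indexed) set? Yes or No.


0b10111010, bit 1 = 1. Yes

Yes


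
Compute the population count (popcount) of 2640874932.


0b10011101011010001000110110110100 has 16 set bits

16


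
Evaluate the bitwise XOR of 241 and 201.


0b11110001 ^ 0b11001001 = 0b111000 = 56

56


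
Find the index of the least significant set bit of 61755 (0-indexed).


0b1111000100111011. Lowest set bit at position 0

0


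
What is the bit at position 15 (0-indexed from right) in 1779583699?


0b1101010000100100100101011010011, position 15 = 0

0


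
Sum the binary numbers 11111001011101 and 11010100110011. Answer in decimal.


11111001011101 + 11010100110011 = 111001110010000 = 29584

29584


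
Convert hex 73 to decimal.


73 hex = 115 decimal

115


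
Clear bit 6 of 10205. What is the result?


10205 & ~(1 << 6) = 10141

10141


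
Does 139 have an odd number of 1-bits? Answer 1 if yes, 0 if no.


0b10001011 has 4 ones => parity 0

0


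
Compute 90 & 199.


0b1011010 & 0b11000111 = 0b1000010 = 66

66


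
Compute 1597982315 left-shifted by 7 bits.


0b1011111001111110100011001101011 << 7 = 0b10111110011111101000110011010110000000 = 204541736320

204541736320


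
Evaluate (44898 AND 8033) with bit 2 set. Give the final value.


Step 1: 44898 & 8033 = 3936
Step 2: 3936 | (1 << 2) = 3936 | 4 = 3940

3940


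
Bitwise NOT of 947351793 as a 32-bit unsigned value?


~0b111000011101110111000011110001 = 0b11000111100010001000111100001110 = 3347615502 (32-bit unsigned)

3347615502


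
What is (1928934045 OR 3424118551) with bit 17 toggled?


Step 1: 1928934045 | 3424118551 = 4278187935
Step 2: 4278187935 ^ (1 << 17) = 4278187935 ^ 131072 = 4278056863

4278056863


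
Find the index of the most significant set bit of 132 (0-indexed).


0b10000100. Highest set bit at position 7

7


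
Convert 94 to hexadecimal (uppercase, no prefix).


94 = 5E hex

5E


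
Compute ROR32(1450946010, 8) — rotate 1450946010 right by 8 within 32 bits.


Rotate 0b1010110011110111010110111011010 right by 8 (32-bit) = 0b11011010010101100111101110101101 = 3663100845

3663100845


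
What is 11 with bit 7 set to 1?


11 | (1 << 7) = 11 | 128 = 139

139


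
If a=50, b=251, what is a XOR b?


50 ^ 251 = 201

201


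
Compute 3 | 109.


0b11 | 0b1101101 = 0b1101111 = 111

111


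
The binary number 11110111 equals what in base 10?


11110111 in decimal = 247

247


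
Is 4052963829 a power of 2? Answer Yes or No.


0b11110001100100110101000111110101. Multiple bits set => No

No


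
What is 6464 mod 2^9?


6464 & 511 = 320

320


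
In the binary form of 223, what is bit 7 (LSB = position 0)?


0b11011111, position 7 = 1

1


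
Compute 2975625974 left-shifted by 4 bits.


0b10110001010111000111001011110110 << 4 = 0b101100010101110001110010111101100000 = 47610015584

47610015584


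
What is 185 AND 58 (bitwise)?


0b10111001 & 0b111010 = 0b111000 = 56

56


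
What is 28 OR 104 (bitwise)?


0b11100 | 0b1101000 = 0b1111100 = 124

124


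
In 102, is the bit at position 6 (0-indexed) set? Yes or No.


0b1100110, bit 6 = 1. Yes

Yes


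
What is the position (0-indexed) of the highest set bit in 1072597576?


0b111111111011101000101001001000. Highest set bit at position 29

29


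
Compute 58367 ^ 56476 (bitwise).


0b1110001111111111 ^ 0b1101110010011100 = 0b11111101100011 = 16227

16227


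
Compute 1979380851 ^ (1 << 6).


1979380851 ^ (1 << 6) = 1979380851 ^ 64 = 1979380787

1979380787


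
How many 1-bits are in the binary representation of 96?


0b1100000 has 2 set bits

2


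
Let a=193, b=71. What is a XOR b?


193 ^ 71 = 134

134


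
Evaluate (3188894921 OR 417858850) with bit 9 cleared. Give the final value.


Step 1: 3188894921 | 417858850 = 3204099563
Step 2: 3204099563 & ~(1 << 9) = 3204099563

3204099563


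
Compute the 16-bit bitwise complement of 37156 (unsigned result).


~0b1001000100100100 = 0b110111011011011 = 28379 (16-bit unsigned)

28379


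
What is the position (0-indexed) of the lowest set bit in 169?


0b10101001. Lowest set bit at position 0

0


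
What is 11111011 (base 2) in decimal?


11111011 in decimal = 251

251


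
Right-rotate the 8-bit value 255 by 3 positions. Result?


Rotate 0b11111111 right by 3 (8-bit) = 0b11111111 = 255

255


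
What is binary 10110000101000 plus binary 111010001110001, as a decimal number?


10110000101000 + 111010001110001 = 1010000010011001 = 41113

41113


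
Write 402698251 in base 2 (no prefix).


402698251 = 11000000000001011000000001011 in binary

11000000000001011000000001011


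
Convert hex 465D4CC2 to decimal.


465D4CC2 hex = 1180519618 decimal

1180519618


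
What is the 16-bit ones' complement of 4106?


4106 ^ 65535 = 61429

61429


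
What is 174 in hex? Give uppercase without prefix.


174 = AE hex

AE


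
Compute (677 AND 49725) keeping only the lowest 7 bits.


Step 1: 677 & 49725 = 549
Step 2: 549 & 127 = 37

37


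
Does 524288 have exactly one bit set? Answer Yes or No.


0b10000000000000000000. Only one bit set => Yes

Yes


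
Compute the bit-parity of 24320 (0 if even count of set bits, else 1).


0b101111100000000 has 6 ones => parity 0

0


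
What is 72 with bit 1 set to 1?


72 | (1 << 1) = 72 | 2 = 74

74


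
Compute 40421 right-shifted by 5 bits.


0b1001110111100101 >> 5 = 0b10011101111 = 1263

1263


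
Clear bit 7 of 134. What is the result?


134 & ~(1 << 7) = 6

6


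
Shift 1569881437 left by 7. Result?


0b1011101100100100111110101011101 << 7 = 0b10111011001001001111101010111010000000 = 200944823936

200944823936


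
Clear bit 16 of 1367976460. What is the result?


1367976460 & ~(1 << 16) = 1367910924

1367910924


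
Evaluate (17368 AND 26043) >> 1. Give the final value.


Step 1: 17368 & 26043 = 16792
Step 2: 16792 >> 1 = 8396

8396


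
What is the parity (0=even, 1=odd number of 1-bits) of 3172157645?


0b10111101000100110100100011001101 has 16 ones => parity 0

0


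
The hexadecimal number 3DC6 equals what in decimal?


3DC6 hex = 15814 decimal

15814


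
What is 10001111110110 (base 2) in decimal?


10001111110110 in decimal = 9206

9206


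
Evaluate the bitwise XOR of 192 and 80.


0b11000000 ^ 0b1010000 = 0b10010000 = 144

144


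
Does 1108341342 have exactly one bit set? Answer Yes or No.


0b1000010000011111111001001011110. Multiple bits set => No

No


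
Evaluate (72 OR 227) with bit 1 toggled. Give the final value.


Step 1: 72 | 227 = 235
Step 2: 235 ^ (1 << 1) = 235 ^ 2 = 233

233


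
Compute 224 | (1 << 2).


224 | (1 << 2) = 224 | 4 = 228

228


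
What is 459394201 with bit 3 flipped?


459394201 ^ (1 << 3) = 459394201 ^ 8 = 459394193

459394193


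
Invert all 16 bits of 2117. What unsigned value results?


2117 ^ 65535 = 63418

63418


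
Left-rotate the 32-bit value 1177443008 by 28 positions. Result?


Rotate 0b1000110001011100101101011000000 left by 28 (32-bit) = 0b100011000101110010110101100 = 73590188

73590188


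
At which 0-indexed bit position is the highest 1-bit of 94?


0b1011110. Highest set bit at position 6

6


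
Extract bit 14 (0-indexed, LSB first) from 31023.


0b111100100101111, position 14 = 1

1


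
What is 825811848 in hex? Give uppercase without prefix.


825811848 = 3138E388 hex

3138E388


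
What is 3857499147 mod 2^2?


3857499147 & 3 = 3

3


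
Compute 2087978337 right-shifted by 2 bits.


0b1111100011101000000010101100001 >> 2 = 0b11111000111010000000101011000 = 521994584

521994584


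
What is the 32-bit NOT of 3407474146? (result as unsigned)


~0b11001011000110011110110111100010 = 0b110100111001100001001000011101 = 887493149 (32-bit unsigned)

887493149


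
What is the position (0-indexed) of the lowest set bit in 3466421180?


0b11001110100111010110001110111100. Lowest set bit at position 2

2


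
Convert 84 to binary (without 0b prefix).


84 = 1010100 in binary

1010100


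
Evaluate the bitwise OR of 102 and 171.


0b1100110 | 0b10101011 = 0b11101111 = 239

239


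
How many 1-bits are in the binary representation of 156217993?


0b1001010011111011001010001001 has 14 set bits

14


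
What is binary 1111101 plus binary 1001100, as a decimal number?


1111101 + 1001100 = 11001001 = 201

201


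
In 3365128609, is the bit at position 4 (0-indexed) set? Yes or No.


0b11001000100100111100100110100001, bit 4 = 0. No

No


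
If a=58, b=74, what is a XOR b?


58 ^ 74 = 112

112


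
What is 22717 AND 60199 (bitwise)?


0b101100010111101 & 0b1110101100100111 = 0b100100000100101 = 18469

18469


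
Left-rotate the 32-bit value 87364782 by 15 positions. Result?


Rotate 0b101001101010001010010101110 left by 15 (32-bit) = 0b10001010010101110000001010011010 = 2320958106

2320958106


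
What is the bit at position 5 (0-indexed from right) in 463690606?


0b11011101000110101101101101110, position 5 = 1

1


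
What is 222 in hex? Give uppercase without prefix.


222 = DE hex

DE


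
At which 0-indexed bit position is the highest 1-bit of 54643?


0b1101010101110011. Highest set bit at position 15

15


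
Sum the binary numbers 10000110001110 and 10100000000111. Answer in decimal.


10000110001110 + 10100000000111 = 100100110010101 = 18837

18837


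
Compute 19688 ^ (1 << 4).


19688 ^ (1 << 4) = 19688 ^ 16 = 19704

19704


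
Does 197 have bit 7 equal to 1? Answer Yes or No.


0b11000101, bit 7 = 1. Yes

Yes


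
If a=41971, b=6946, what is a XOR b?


41971 ^ 6946 = 47313

47313


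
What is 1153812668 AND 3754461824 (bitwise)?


0b1000100110001011100100010111100 & 0b11011111110010001000101010000000 = 0b1000100110000001000100010000000 = 1153468544

1153468544


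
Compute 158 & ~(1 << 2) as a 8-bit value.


158 & ~(1 << 2) = 154

154


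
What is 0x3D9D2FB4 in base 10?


3D9D2FB4 hex = 1033711540 decimal

1033711540


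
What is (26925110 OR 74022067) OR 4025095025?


Step 1: 26925110 | 74022067 = 100400311
Step 2: 100400311 | 4025095025 = 4026269687

4026269687


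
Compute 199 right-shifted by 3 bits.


0b11000111 >> 3 = 0b11000 = 24

24


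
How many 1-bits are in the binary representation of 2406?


0b100101100110 has 6 set bits

6


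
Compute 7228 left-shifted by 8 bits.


0b1110000111100 << 8 = 0b111000011110000000000 = 1850368

1850368


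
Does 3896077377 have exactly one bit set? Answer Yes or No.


0b11101000001110010110110001000001. Multiple bits set => No

No


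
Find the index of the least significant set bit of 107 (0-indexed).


0b1101011. Lowest set bit at position 0

0


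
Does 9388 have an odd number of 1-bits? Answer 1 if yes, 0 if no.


0b10010010101100 has 6 ones => parity 0

0


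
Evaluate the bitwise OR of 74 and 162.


0b1001010 | 0b10100010 = 0b11101010 = 234

234


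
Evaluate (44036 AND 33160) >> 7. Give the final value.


Step 1: 44036 & 33160 = 32768
Step 2: 32768 >> 7 = 256

256


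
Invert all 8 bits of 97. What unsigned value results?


97 ^ 255 = 158

158


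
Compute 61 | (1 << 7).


61 | (1 << 7) = 61 | 128 = 189

189


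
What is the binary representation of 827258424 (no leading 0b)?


827258424 = 110001010011101111011000111000 in binary

110001010011101111011000111000


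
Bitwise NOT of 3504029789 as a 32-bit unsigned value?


~0b11010000110110110100000001011101 = 0b101111001001001011111110100010 = 790937506 (32-bit unsigned)

790937506


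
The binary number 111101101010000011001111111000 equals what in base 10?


111101101010000011001111111000 in decimal = 1034433528

1034433528


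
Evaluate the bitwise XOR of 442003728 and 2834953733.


0b11010010110000111000100010000 ^ 0b10101000111110011111011000000101 = 0b10110010101000011000011100010101 = 2996930325

2996930325


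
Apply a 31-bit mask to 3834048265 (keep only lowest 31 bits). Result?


3834048265 & 2147483647 = 1686564617

1686564617


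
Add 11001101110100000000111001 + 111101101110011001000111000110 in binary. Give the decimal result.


11001101110100000000111001 + 111101101110011001000111000110 = 1000000111100001101000111111111 = 1089524223

1089524223


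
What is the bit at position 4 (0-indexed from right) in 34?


0b100010, position 4 = 0

0


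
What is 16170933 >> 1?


0b111101101011111110110101 >> 1 = 0b11110110101111111011010 = 8085466

8085466


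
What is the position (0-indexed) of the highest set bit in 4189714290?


0b11111001101110011111011101110010. Highest set bit at position 31

31


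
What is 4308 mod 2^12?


4308 & 4095 = 212

212


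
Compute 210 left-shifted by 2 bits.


0b11010010 << 2 = 0b1101001000 = 840

840


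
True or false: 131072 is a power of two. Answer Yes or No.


0b100000000000000000. Only one bit set => Yes

Yes


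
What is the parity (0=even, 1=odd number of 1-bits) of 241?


0b11110001 has 5 ones => parity 1

1


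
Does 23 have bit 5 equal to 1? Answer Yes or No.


0b10111, bit 5 = 0. No

No


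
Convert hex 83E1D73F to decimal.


83E1D73F hex = 2212615999 decimal

2212615999


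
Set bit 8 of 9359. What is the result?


9359 | (1 << 8) = 9359 | 256 = 9615

9615


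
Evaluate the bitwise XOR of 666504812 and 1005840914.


0b100111101110100000111001101100 ^ 0b111011111100111110101000010010 = 0b11100010010011110010001111110 = 474604670

474604670


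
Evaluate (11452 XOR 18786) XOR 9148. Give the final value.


Step 1: 11452 ^ 18786 = 26078
Step 2: 26078 ^ 9148 = 18018

18018


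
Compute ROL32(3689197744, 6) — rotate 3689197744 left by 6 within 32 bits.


Rotate 0b11011011111001001011000010110000 left by 6 (32-bit) = 0b11111001001011000010110000110110 = 4180421686

4180421686


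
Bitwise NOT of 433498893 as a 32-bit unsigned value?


~0b11001110101101010101100001101 = 0b11100110001010010101010011110010 = 3861468402 (32-bit unsigned)

3861468402


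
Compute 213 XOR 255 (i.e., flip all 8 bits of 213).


213 ^ 255 = 42

42


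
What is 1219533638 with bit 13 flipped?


1219533638 ^ (1 << 13) = 1219533638 ^ 8192 = 1219541830

1219541830


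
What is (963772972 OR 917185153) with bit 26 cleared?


Step 1: 963772972 | 917185153 = 1073423021
Step 2: 1073423021 & ~(1 << 26) = 1006314157

1006314157


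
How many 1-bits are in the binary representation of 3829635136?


0b11100100010000111001100001000000 has 11 set bits

11


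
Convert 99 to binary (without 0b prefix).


99 = 1100011 in binary

1100011


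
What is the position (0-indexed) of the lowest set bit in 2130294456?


0b1111110111110011011011010111000. Lowest set bit at position 3

3


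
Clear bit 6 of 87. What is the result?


87 & ~(1 << 6) = 23

23


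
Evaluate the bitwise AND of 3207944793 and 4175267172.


0b10111111001101010101101001011001 & 0b11111000110111011000010101100100 = 0b10111000000101010000000001000000 = 3088384064

3088384064


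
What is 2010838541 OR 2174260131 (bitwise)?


0b1110111110110101111011000001101 | 0b10000001100110001001001110100011 = 0b11110111110110101111011110101111 = 4158322607

4158322607


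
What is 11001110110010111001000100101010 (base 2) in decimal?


11001110110010111001000100101010 in decimal = 3469447466

3469447466


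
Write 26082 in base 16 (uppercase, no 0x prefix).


26082 = 65E2 hex

65E2


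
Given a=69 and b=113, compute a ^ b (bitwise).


69 ^ 113 = 52

52


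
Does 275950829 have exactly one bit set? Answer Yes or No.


0b10000011100101010110011101101. Multiple bits set => No

No


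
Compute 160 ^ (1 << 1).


160 ^ (1 << 1) = 160 ^ 2 = 162

162


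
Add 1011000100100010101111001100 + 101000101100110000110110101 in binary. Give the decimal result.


1011000100100010101111001100 + 101000101100110000110110101 = 10000001010001000110110000001 = 271093121

271093121


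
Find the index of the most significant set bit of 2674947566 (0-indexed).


0b10011111011100000111010111101110. Highest set bit at position 31

31


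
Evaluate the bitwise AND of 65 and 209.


0b1000001 & 0b11010001 = 0b1000001 = 65

65


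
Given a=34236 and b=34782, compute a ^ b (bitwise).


34236 ^ 34782 = 610

610


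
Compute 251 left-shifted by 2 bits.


0b11111011 << 2 = 0b1111101100 = 1004

1004


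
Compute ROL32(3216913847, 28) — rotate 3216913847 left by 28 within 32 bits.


Rotate 0b10111111101111100011010110110111 left by 28 (32-bit) = 0b1111011111110111110001101011011 = 2080105307

2080105307


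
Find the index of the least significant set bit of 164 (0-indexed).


0b10100100. Lowest set bit at position 2

2


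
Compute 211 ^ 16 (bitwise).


0b11010011 ^ 0b10000 = 0b11000011 = 195

195


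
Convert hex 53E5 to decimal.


53E5 hex = 21477 decimal

21477


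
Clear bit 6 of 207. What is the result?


207 & ~(1 << 6) = 143

143


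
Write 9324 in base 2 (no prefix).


9324 = 10010001101100 in binary

10010001101100


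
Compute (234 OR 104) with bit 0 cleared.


Step 1: 234 | 104 = 234
Step 2: 234 & ~(1 << 0) = 234

234


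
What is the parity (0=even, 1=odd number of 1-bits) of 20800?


0b101000101000000 has 4 ones => parity 0

0


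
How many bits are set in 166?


0b10100110 has 4 set bits

4


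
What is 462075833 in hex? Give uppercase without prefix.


462075833 = 1B8AB7B9 hex

1B8AB7B9


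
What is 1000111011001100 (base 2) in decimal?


1000111011001100 in decimal = 36556

36556


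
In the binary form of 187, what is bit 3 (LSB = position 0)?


0b10111011, position 3 = 1

1


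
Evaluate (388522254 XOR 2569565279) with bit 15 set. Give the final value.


Step 1: 388522254 ^ 2569565279 = 2382370129
Step 2: 2382370129 | (1 << 15) = 2382370129 | 32768 = 2382402897

2382402897
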